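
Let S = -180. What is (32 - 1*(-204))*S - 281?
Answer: -42761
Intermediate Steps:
(32 - 1*(-204))*S - 281 = (32 - 1*(-204))*(-180) - 281 = (32 + 204)*(-180) - 281 = 236*(-180) - 281 = -42480 - 281 = -42761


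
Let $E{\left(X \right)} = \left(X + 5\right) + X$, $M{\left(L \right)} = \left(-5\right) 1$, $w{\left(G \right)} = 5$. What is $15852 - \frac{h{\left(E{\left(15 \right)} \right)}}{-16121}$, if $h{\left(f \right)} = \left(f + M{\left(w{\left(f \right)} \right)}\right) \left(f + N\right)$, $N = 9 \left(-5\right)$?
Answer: $\frac{255549792}{16121} \approx 15852.0$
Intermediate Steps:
$M{\left(L \right)} = -5$
$N = -45$
$E{\left(X \right)} = 5 + 2 X$ ($E{\left(X \right)} = \left(5 + X\right) + X = 5 + 2 X$)
$h{\left(f \right)} = \left(-45 + f\right) \left(-5 + f\right)$ ($h{\left(f \right)} = \left(f - 5\right) \left(f - 45\right) = \left(-5 + f\right) \left(-45 + f\right) = \left(-45 + f\right) \left(-5 + f\right)$)
$15852 - \frac{h{\left(E{\left(15 \right)} \right)}}{-16121} = 15852 - \frac{225 + \left(5 + 2 \cdot 15\right)^{2} - 50 \left(5 + 2 \cdot 15\right)}{-16121} = 15852 - \left(225 + \left(5 + 30\right)^{2} - 50 \left(5 + 30\right)\right) \left(- \frac{1}{16121}\right) = 15852 - \left(225 + 35^{2} - 1750\right) \left(- \frac{1}{16121}\right) = 15852 - \left(225 + 1225 - 1750\right) \left(- \frac{1}{16121}\right) = 15852 - \left(-300\right) \left(- \frac{1}{16121}\right) = 15852 - \frac{300}{16121} = \frac{255549792}{16121}$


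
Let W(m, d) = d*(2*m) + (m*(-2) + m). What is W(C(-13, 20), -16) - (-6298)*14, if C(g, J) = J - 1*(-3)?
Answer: 87413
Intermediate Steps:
C(g, J) = 3 + J (C(g, J) = J + 3 = 3 + J)
W(m, d) = -m + 2*d*m (W(m, d) = 2*d*m + (-2*m + m) = 2*d*m - m = -m + 2*d*m)
W(C(-13, 20), -16) - (-6298)*14 = (3 + 20)*(-1 + 2*(-16)) - (-6298)*14 = 23*(-1 - 32) - 1*(-88172) = 23*(-33) + 88172 = -759 + 88172 = 87413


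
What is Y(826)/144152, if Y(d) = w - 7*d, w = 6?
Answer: -722/18019 ≈ -0.040069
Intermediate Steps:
Y(d) = 6 - 7*d
Y(826)/144152 = (6 - 7*826)/144152 = (6 - 5782)*(1/144152) = -5776*1/144152 = -722/18019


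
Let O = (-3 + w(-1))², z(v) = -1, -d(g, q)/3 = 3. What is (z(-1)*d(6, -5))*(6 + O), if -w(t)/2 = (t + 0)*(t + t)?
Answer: 495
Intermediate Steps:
d(g, q) = -9 (d(g, q) = -3*3 = -9)
w(t) = -4*t² (w(t) = -2*(t + 0)*(t + t) = -2*t*2*t = -4*t²)
O = 49 (O = (-3 - 4*(-1)²)² = (-3 - 4*1)² = (-3 - 4)² = (-7)² = 49)
(z(-1)*d(6, -5))*(6 + O) = (-1*(-9))*(6 + 49) = 9*55 = 495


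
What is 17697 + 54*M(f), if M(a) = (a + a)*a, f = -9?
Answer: 26445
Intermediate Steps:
M(a) = 2*a² (M(a) = (2*a)*a = 2*a²)
17697 + 54*M(f) = 17697 + 54*(2*(-9)²) = 17697 + 54*(2*81) = 17697 + 54*162 = 17697 + 8748 = 26445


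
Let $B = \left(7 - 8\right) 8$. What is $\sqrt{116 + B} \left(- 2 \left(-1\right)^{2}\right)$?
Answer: $- 12 \sqrt{3} \approx -20.785$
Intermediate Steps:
$B = -8$ ($B = \left(-1\right) 8 = -8$)
$\sqrt{116 + B} \left(- 2 \left(-1\right)^{2}\right) = \sqrt{116 - 8} \left(- 2 \left(-1\right)^{2}\right) = \sqrt{108} \left(\left(-2\right) 1\right) = 6 \sqrt{3} \left(-2\right) = - 12 \sqrt{3}$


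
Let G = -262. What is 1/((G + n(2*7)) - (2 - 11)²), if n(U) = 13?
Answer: -1/330 ≈ -0.0030303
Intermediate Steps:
1/((G + n(2*7)) - (2 - 11)²) = 1/((-262 + 13) - (2 - 11)²) = 1/(-249 - 1*(-9)²) = 1/(-249 - 1*81) = 1/(-249 - 81) = 1/(-330) = -1/330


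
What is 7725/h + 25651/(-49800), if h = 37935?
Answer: -13074793/41981400 ≈ -0.31144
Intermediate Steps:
7725/h + 25651/(-49800) = 7725/37935 + 25651/(-49800) = 7725*(1/37935) + 25651*(-1/49800) = 515/2529 - 25651/49800 = -13074793/41981400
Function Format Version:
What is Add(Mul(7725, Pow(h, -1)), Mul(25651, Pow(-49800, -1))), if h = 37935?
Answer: Rational(-13074793, 41981400) ≈ -0.31144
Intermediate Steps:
Add(Mul(7725, Pow(h, -1)), Mul(25651, Pow(-49800, -1))) = Add(Mul(7725, Pow(37935, -1)), Mul(25651, Pow(-49800, -1))) = Add(Mul(7725, Rational(1, 37935)), Mul(25651, Rational(-1, 49800))) = Add(Rational(515, 2529), Rational(-25651, 49800)) = Rational(-13074793, 41981400)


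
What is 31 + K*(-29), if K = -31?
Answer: 930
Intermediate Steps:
31 + K*(-29) = 31 - 31*(-29) = 31 + 899 = 930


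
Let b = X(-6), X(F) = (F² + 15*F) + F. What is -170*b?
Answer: 10200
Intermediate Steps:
X(F) = F² + 16*F
b = -60 (b = -6*(16 - 6) = -6*10 = -60)
-170*b = -170*(-60) = 10200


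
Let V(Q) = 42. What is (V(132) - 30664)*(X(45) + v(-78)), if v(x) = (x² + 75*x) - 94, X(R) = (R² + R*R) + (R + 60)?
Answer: -131521490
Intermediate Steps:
X(R) = 60 + R + 2*R² (X(R) = (R² + R²) + (60 + R) = 2*R² + (60 + R) = 60 + R + 2*R²)
v(x) = -94 + x² + 75*x
(V(132) - 30664)*(X(45) + v(-78)) = (42 - 30664)*((60 + 45 + 2*45²) + (-94 + (-78)² + 75*(-78))) = -30622*((60 + 45 + 2*2025) + (-94 + 6084 - 5850)) = -30622*((60 + 45 + 4050) + 140) = -30622*(4155 + 140) = -30622*4295 = -131521490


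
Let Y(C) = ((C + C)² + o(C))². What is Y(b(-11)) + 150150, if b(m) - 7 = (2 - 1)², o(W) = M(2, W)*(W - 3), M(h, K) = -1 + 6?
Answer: 229111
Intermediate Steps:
M(h, K) = 5
o(W) = -15 + 5*W (o(W) = 5*(W - 3) = 5*(-3 + W) = -15 + 5*W)
b(m) = 8 (b(m) = 7 + (2 - 1)² = 7 + 1² = 7 + 1 = 8)
Y(C) = (-15 + 4*C² + 5*C)² (Y(C) = ((C + C)² + (-15 + 5*C))² = ((2*C)² + (-15 + 5*C))² = (4*C² + (-15 + 5*C))² = (-15 + 4*C² + 5*C)²)
Y(b(-11)) + 150150 = (-15 + 4*8² + 5*8)² + 150150 = (-15 + 4*64 + 40)² + 150150 = (-15 + 256 + 40)² + 150150 = 281² + 150150 = 78961 + 150150 = 229111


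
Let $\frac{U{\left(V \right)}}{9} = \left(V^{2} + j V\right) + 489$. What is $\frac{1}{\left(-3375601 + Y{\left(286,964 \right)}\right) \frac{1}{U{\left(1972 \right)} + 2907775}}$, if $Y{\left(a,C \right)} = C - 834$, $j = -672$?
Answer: $- \frac{25984576}{3375471} \approx -7.6981$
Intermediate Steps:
$Y{\left(a,C \right)} = -834 + C$
$U{\left(V \right)} = 4401 - 6048 V + 9 V^{2}$ ($U{\left(V \right)} = 9 \left(\left(V^{2} - 672 V\right) + 489\right) = 9 \left(489 + V^{2} - 672 V\right) = 4401 - 6048 V + 9 V^{2}$)
$\frac{1}{\left(-3375601 + Y{\left(286,964 \right)}\right) \frac{1}{U{\left(1972 \right)} + 2907775}} = \frac{1}{\left(-3375601 + \left(-834 + 964\right)\right) \frac{1}{\left(4401 - 11926656 + 9 \cdot 1972^{2}\right) + 2907775}} = \frac{1}{\left(-3375601 + 130\right) \frac{1}{\left(4401 - 11926656 + 9 \cdot 3888784\right) + 2907775}} = \frac{1}{\left(-3375471\right) \frac{1}{\left(4401 - 11926656 + 34999056\right) + 2907775}} = \frac{1}{\left(-3375471\right) \frac{1}{23076801 + 2907775}} = \frac{1}{\left(-3375471\right) \frac{1}{25984576}} = \frac{1}{- \frac{3375471}{25984576}} = - \frac{25984576}{3375471}$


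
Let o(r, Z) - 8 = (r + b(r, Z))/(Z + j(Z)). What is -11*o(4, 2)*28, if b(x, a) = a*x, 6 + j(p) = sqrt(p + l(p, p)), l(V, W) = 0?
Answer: -1408 + 264*sqrt(2) ≈ -1034.6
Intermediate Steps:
j(p) = -6 + sqrt(p) (j(p) = -6 + sqrt(p + 0) = -6 + sqrt(p))
o(r, Z) = 8 + (r + Z*r)/(-6 + Z + sqrt(Z)) (o(r, Z) = 8 + (r + Z*r)/(Z + (-6 + sqrt(Z))) = 8 + (r + Z*r)/(-6 + Z + sqrt(Z)))
-11*o(4, 2)*28 = -11*(-48 + 4 + 8*2 + 8*sqrt(2) + 2*4)/(-6 + 2 + sqrt(2))*28 = -11*(-48 + 4 + 16 + 8*sqrt(2) + 8)/(-4 + sqrt(2))*28 = -11*(-20 + 8*sqrt(2))/(-4 + sqrt(2))*28 = -308*(-20 + 8*sqrt(2))/(-4 + sqrt(2))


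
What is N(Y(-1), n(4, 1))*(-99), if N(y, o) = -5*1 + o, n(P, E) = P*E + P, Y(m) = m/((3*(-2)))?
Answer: -297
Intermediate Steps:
Y(m) = -m/6 (Y(m) = m/(-6) = m*(-⅙) = -m/6)
n(P, E) = P + E*P (n(P, E) = E*P + P = P + E*P)
N(y, o) = -5 + o
N(Y(-1), n(4, 1))*(-99) = (-5 + 4*(1 + 1))*(-99) = (-5 + 4*2)*(-99) = (-5 + 8)*(-99) = 3*(-99) = -297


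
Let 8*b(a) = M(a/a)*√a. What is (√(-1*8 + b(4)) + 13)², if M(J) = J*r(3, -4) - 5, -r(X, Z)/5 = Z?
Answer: (26 + I*√17)²/4 ≈ 164.75 + 53.6*I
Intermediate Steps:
r(X, Z) = -5*Z
M(J) = -5 + 20*J (M(J) = J*(-5*(-4)) - 5 = J*20 - 5 = 20*J - 5 = -5 + 20*J)
b(a) = 15*√a/8 (b(a) = ((-5 + 20*(a/a))*√a)/8 = ((-5 + 20*1)*√a)/8 = ((-5 + 20)*√a)/8 = (15*√a)/8 = 15*√a/8)
(√(-1*8 + b(4)) + 13)² = (√(-1*8 + 15*√4/8) + 13)² = (√(-8 + (15/8)*2) + 13)² = (√(-8 + 15/4) + 13)² = (√(-17/4) + 13)² = (I*√17/2 + 13)² = (13 + I*√17/2)²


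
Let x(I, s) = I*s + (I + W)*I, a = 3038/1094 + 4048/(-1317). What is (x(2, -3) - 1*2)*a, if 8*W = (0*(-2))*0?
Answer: 854932/720399 ≈ 1.1867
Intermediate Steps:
W = 0 (W = ((0*(-2))*0)/8 = (0*0)/8 = (⅛)*0 = 0)
a = -213733/720399 (a = 3038*(1/1094) + 4048*(-1/1317) = 1519/547 - 4048/1317 = -213733/720399 ≈ -0.29669)
x(I, s) = I² + I*s (x(I, s) = I*s + (I + 0)*I = I*s + I*I = I*s + I² = I² + I*s)
(x(2, -3) - 1*2)*a = (2*(2 - 3) - 1*2)*(-213733/720399) = (2*(-1) - 2)*(-213733/720399) = (-2 - 2)*(-213733/720399) = -4*(-213733/720399) = 854932/720399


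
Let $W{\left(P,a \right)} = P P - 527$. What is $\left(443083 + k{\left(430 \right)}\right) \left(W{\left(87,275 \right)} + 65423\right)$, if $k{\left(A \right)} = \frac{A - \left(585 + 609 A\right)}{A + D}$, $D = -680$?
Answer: $\frac{64367920323}{2} \approx 3.2184 \cdot 10^{10}$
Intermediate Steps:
$W{\left(P,a \right)} = -527 + P^{2}$ ($W{\left(P,a \right)} = P^{2} - 527 = -527 + P^{2}$)
$k{\left(A \right)} = \frac{-585 - 608 A}{-680 + A}$ ($k{\left(A \right)} = \frac{A - \left(585 + 609 A\right)}{A - 680} = \frac{A - \left(585 + 609 A\right)}{-680 + A} = \frac{-585 - 608 A}{-680 + A}$)
$\left(443083 + k{\left(430 \right)}\right) \left(W{\left(87,275 \right)} + 65423\right) = \left(443083 + \frac{-585 - 261440}{-680 + 430}\right) \left(\left(-527 + 87^{2}\right) + 65423\right) = \left(443083 + \frac{-585 - 261440}{-250}\right) \left(\left(-527 + 7569\right) + 65423\right) = \left(443083 - - \frac{10481}{10}\right) \left(7042 + 65423\right) = \left(443083 + \frac{10481}{10}\right) 72465 = \frac{4441311}{10} \cdot 72465 = \frac{64367920323}{2}$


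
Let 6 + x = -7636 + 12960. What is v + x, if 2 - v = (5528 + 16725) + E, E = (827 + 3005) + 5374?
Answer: -26139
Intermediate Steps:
x = 5318 (x = -6 + (-7636 + 12960) = -6 + 5324 = 5318)
E = 9206 (E = 3832 + 5374 = 9206)
v = -31457 (v = 2 - ((5528 + 16725) + 9206) = 2 - (22253 + 9206) = 2 - 1*31459 = 2 - 31459 = -31457)
v + x = -31457 + 5318 = -26139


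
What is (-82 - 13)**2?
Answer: 9025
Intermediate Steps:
(-82 - 13)**2 = (-95)**2 = 9025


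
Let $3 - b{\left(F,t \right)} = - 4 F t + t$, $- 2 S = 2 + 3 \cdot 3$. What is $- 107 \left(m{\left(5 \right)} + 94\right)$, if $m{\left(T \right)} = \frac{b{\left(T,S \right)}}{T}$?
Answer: $- \frac{78859}{10} \approx -7885.9$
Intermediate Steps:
$S = - \frac{11}{2}$ ($S = - \frac{2 + 3 \cdot 3}{2} = - \frac{2 + 9}{2} = \left(- \frac{1}{2}\right) 11 = - \frac{11}{2} \approx -5.5$)
$b{\left(F,t \right)} = 3 - t + 4 F t$ ($b{\left(F,t \right)} = 3 - \left(- 4 F t + t\right) = 3 - \left(t - 4 F t\right) = 3 + \left(- t + 4 F t\right) = 3 - t + 4 F t$)
$m{\left(T \right)} = \frac{\frac{17}{2} - 22 T}{T}$ ($m{\left(T \right)} = \frac{3 - - \frac{11}{2} + 4 T \left(- \frac{11}{2}\right)}{T} = \frac{3 + \frac{11}{2} - 22 T}{T} = \frac{\frac{17}{2} - 22 T}{T}$)
$- 107 \left(m{\left(5 \right)} + 94\right) = - 107 \left(\left(-22 + \frac{17}{2 \cdot 5}\right) + 94\right) = - 107 \left(\left(-22 + \frac{17}{2} \cdot \frac{1}{5}\right) + 94\right) = - 107 \left(\left(-22 + \frac{17}{10}\right) + 94\right) = - 107 \left(- \frac{203}{10} + 94\right) = \left(-107\right) \frac{737}{10} = - \frac{78859}{10}$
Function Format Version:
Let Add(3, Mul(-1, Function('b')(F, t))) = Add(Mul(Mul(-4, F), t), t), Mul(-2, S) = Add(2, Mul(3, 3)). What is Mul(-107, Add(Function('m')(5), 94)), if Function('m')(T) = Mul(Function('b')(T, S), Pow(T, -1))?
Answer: Rational(-78859, 10) ≈ -7885.9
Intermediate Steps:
S = Rational(-11, 2) (S = Mul(Rational(-1, 2), Add(2, Mul(3, 3))) = Mul(Rational(-1, 2), Add(2, 9)) = Mul(Rational(-1, 2), 11) = Rational(-11, 2) ≈ -5.5000)
Function('b')(F, t) = Add(3, Mul(-1, t), Mul(4, F, t)) (Function('b')(F, t) = Add(3, Mul(-1, Add(Mul(Mul(-4, F), t), t))) = Add(3, Mul(-1, Add(Mul(-4, F, t), t))) = Add(3, Mul(-1, Add(t, Mul(-4, F, t)))) = Add(3, Add(Mul(-1, t), Mul(4, F, t))) = Add(3, Mul(-1, t), Mul(4, F, t)))
Function('m')(T) = Mul(Pow(T, -1), Add(Rational(17, 2), Mul(-22, T))) (Function('m')(T) = Mul(Add(3, Mul(-1, Rational(-11, 2)), Mul(4, T, Rational(-11, 2))), Pow(T, -1)) = Mul(Add(3, Rational(11, 2), Mul(-22, T)), Pow(T, -1)) = Mul(Add(Rational(17, 2), Mul(-22, T)), Pow(T, -1)) = Mul(Pow(T, -1), Add(Rational(17, 2), Mul(-22, T))))
Mul(-107, Add(Function('m')(5), 94)) = Mul(-107, Add(Add(-22, Mul(Rational(17, 2), Pow(5, -1))), 94)) = Mul(-107, Add(Add(-22, Mul(Rational(17, 2), Rational(1, 5))), 94)) = Mul(-107, Add(Add(-22, Rational(17, 10)), 94)) = Mul(-107, Add(Rational(-203, 10), 94)) = Mul(-107, Rational(737, 10)) = Rational(-78859, 10)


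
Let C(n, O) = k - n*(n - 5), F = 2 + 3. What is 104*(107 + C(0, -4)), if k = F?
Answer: 11648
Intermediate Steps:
F = 5
k = 5
C(n, O) = 5 - n*(-5 + n) (C(n, O) = 5 - n*(n - 5) = 5 - n*(-5 + n))
104*(107 + C(0, -4)) = 104*(107 + (5 - 1*0² + 5*0)) = 104*(107 + (5 - 1*0 + 0)) = 104*(107 + (5 + 0 + 0)) = 104*(107 + 5) = 104*112 = 11648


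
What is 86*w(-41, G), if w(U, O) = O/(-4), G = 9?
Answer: -387/2 ≈ -193.50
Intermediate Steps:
w(U, O) = -O/4 (w(U, O) = O*(-1/4) = -O/4)
86*w(-41, G) = 86*(-1/4*9) = 86*(-9/4) = -387/2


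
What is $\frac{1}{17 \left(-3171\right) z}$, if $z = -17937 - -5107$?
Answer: $\frac{1}{691626810} \approx 1.4459 \cdot 10^{-9}$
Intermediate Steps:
$z = -12830$ ($z = -17937 + 5107 = -12830$)
$\frac{1}{17 \left(-3171\right) z} = \frac{1}{17 \left(-3171\right) \left(-12830\right)} = \frac{1}{-53907} \left(- \frac{1}{12830}\right) = \left(- \frac{1}{53907}\right) \left(- \frac{1}{12830}\right) = \frac{1}{691626810}$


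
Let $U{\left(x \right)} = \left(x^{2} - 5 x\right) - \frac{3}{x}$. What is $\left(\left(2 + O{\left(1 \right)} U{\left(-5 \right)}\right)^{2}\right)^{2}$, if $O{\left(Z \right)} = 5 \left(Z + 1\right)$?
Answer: $66597028096$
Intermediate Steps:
$U{\left(x \right)} = x^{2} - 5 x - \frac{3}{x}$
$O{\left(Z \right)} = 5 + 5 Z$ ($O{\left(Z \right)} = 5 \left(1 + Z\right) = 5 + 5 Z$)
$\left(\left(2 + O{\left(1 \right)} U{\left(-5 \right)}\right)^{2}\right)^{2} = \left(\left(2 + \left(5 + 5 \cdot 1\right) \frac{-3 + \left(-5\right)^{2} \left(-5 - 5\right)}{-5}\right)^{2}\right)^{2} = \left(\left(2 + \left(5 + 5\right) \left(- \frac{-3 + 25 \left(-10\right)}{5}\right)\right)^{2}\right)^{2} = \left(\left(2 + 10 \left(- \frac{-3 - 250}{5}\right)\right)^{2}\right)^{2} = \left(\left(2 + 10 \left(\left(- \frac{1}{5}\right) \left(-253\right)\right)\right)^{2}\right)^{2} = \left(\left(2 + 10 \cdot \frac{253}{5}\right)^{2}\right)^{2} = \left(\left(2 + 506\right)^{2}\right)^{2} = \left(508^{2}\right)^{2} = 258064^{2} = 66597028096$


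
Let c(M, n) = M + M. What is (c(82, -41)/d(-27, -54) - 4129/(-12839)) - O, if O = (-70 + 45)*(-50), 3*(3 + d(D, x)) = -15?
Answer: -32615641/25678 ≈ -1270.2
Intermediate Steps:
c(M, n) = 2*M
d(D, x) = -8 (d(D, x) = -3 + (1/3)*(-15) = -3 - 5 = -8)
O = 1250 (O = -25*(-50) = 1250)
(c(82, -41)/d(-27, -54) - 4129/(-12839)) - O = ((2*82)/(-8) - 4129/(-12839)) - 1*1250 = (164*(-1/8) - 4129*(-1/12839)) - 1250 = (-41/2 + 4129/12839) - 1250 = -518141/25678 - 1250 = -32615641/25678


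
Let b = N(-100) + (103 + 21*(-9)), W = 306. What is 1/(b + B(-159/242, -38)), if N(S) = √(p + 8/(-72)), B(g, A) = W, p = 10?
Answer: 1980/435511 - 3*√89/435511 ≈ 0.0044814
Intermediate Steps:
B(g, A) = 306
N(S) = √89/3 (N(S) = √(10 + 8/(-72)) = √(10 + 8*(-1/72)) = √(10 - ⅑) = √(89/9) = √89/3)
b = -86 + √89/3 (b = √89/3 + (103 + 21*(-9)) = √89/3 + (103 - 189) = √89/3 - 86 = -86 + √89/3 ≈ -82.855)
1/(b + B(-159/242, -38)) = 1/((-86 + √89/3) + 306) = 1/(220 + √89/3)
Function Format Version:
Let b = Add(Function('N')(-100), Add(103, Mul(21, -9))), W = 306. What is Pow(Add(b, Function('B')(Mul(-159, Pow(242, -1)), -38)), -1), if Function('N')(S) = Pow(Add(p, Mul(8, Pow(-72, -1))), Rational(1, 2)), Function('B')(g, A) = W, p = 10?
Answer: Add(Rational(1980, 435511), Mul(Rational(-3, 435511), Pow(89, Rational(1, 2)))) ≈ 0.0044814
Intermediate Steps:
Function('B')(g, A) = 306
Function('N')(S) = Mul(Rational(1, 3), Pow(89, Rational(1, 2))) (Function('N')(S) = Pow(Add(10, Mul(8, Pow(-72, -1))), Rational(1, 2)) = Pow(Add(10, Mul(8, Rational(-1, 72))), Rational(1, 2)) = Pow(Add(10, Rational(-1, 9)), Rational(1, 2)) = Pow(Rational(89, 9), Rational(1, 2)) = Mul(Rational(1, 3), Pow(89, Rational(1, 2))))
b = Add(-86, Mul(Rational(1, 3), Pow(89, Rational(1, 2)))) (b = Add(Mul(Rational(1, 3), Pow(89, Rational(1, 2))), Add(103, Mul(21, -9))) = Add(Mul(Rational(1, 3), Pow(89, Rational(1, 2))), Add(103, -189)) = Add(Mul(Rational(1, 3), Pow(89, Rational(1, 2))), -86) = Add(-86, Mul(Rational(1, 3), Pow(89, Rational(1, 2)))) ≈ -82.855)
Pow(Add(b, Function('B')(Mul(-159, Pow(242, -1)), -38)), -1) = Pow(Add(Add(-86, Mul(Rational(1, 3), Pow(89, Rational(1, 2)))), 306), -1) = Pow(Add(220, Mul(Rational(1, 3), Pow(89, Rational(1, 2)))), -1)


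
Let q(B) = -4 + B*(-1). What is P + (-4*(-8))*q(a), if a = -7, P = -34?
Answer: 62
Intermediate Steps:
q(B) = -4 - B
P + (-4*(-8))*q(a) = -34 + (-4*(-8))*(-4 - 1*(-7)) = -34 + 32*(-4 + 7) = -34 + 32*3 = -34 + 96 = 62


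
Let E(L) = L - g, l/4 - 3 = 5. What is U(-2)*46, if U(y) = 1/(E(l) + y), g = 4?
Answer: 23/13 ≈ 1.7692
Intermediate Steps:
l = 32 (l = 12 + 4*5 = 12 + 20 = 32)
E(L) = -4 + L (E(L) = L - 1*4 = L - 4 = -4 + L)
U(y) = 1/(28 + y) (U(y) = 1/((-4 + 32) + y) = 1/(28 + y))
U(-2)*46 = 46/(28 - 2) = 46/26 = (1/26)*46 = 23/13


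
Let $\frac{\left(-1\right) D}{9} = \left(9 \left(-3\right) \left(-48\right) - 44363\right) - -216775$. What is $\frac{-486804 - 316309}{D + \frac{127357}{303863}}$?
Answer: $\frac{244036325519}{475050778679} \approx 0.51371$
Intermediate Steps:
$D = -1563372$ ($D = - 9 \left(\left(9 \left(-3\right) \left(-48\right) - 44363\right) - -216775\right) = - 9 \left(\left(\left(-27\right) \left(-48\right) - 44363\right) + 216775\right) = - 9 \left(\left(1296 - 44363\right) + 216775\right) = - 9 \left(-43067 + 216775\right) = \left(-9\right) 173708 = -1563372$)
$\frac{-486804 - 316309}{D + \frac{127357}{303863}} = \frac{-486804 - 316309}{-1563372 + \frac{127357}{303863}} = - \frac{803113}{-1563372 + 127357 \cdot \frac{1}{303863}} = - \frac{803113}{-1563372 + \frac{127357}{303863}} = - \frac{803113}{- \frac{475050778679}{303863}} = \left(-803113\right) \left(- \frac{303863}{475050778679}\right) = \frac{244036325519}{475050778679}$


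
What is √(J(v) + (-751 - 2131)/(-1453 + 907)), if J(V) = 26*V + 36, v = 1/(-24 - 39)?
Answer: √3045679/273 ≈ 6.3926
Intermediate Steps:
v = -1/63 (v = 1/(-63) = -1/63 ≈ -0.015873)
J(V) = 36 + 26*V
√(J(v) + (-751 - 2131)/(-1453 + 907)) = √((36 + 26*(-1/63)) + (-751 - 2131)/(-1453 + 907)) = √((36 - 26/63) - 2882/(-546)) = √(2242/63 - 2882*(-1/546)) = √(2242/63 + 1441/273) = √(33469/819) = √3045679/273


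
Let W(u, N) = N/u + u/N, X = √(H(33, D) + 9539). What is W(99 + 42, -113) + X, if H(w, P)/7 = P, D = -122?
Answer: -32650/15933 + 3*√965 ≈ 91.144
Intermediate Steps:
H(w, P) = 7*P
X = 3*√965 (X = √(7*(-122) + 9539) = √(-854 + 9539) = √8685 = 3*√965 ≈ 93.193)
W(99 + 42, -113) + X = (-113/(99 + 42) + (99 + 42)/(-113)) + 3*√965 = (-113/141 + 141*(-1/113)) + 3*√965 = (-113*1/141 - 141/113) + 3*√965 = (-113/141 - 141/113) + 3*√965 = -32650/15933 + 3*√965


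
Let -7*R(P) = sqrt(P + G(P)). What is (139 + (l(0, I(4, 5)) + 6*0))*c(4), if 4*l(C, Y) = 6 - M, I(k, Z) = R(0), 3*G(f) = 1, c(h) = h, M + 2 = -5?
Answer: 569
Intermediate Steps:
M = -7 (M = -2 - 5 = -7)
G(f) = 1/3 (G(f) = (1/3)*1 = 1/3)
R(P) = -sqrt(1/3 + P)/7 (R(P) = -sqrt(P + 1/3)/7 = -sqrt(1/3 + P)/7)
I(k, Z) = -sqrt(3)/21 (I(k, Z) = -sqrt(3 + 9*0)/21 = -sqrt(3 + 0)/21 = -sqrt(3)/21)
l(C, Y) = 13/4 (l(C, Y) = (6 - 1*(-7))/4 = (6 + 7)/4 = (1/4)*13 = 13/4)
(139 + (l(0, I(4, 5)) + 6*0))*c(4) = (139 + (13/4 + 6*0))*4 = (139 + (13/4 + 0))*4 = (139 + 13/4)*4 = (569/4)*4 = 569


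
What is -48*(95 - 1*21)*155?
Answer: -550560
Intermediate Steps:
-48*(95 - 1*21)*155 = -48*(95 - 21)*155 = -48*74*155 = -3552*155 = -550560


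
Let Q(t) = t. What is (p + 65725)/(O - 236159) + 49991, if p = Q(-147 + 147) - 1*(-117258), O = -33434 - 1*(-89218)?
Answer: 9016943642/180375 ≈ 49990.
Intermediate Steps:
O = 55784 (O = -33434 + 89218 = 55784)
p = 117258 (p = (-147 + 147) - 1*(-117258) = 0 + 117258 = 117258)
(p + 65725)/(O - 236159) + 49991 = (117258 + 65725)/(55784 - 236159) + 49991 = 182983/(-180375) + 49991 = 182983*(-1/180375) + 49991 = -182983/180375 + 49991 = 9016943642/180375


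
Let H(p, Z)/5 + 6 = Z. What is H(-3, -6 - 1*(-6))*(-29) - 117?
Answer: 753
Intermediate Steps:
H(p, Z) = -30 + 5*Z
H(-3, -6 - 1*(-6))*(-29) - 117 = (-30 + 5*(-6 - 1*(-6)))*(-29) - 117 = (-30 + 5*(-6 + 6))*(-29) - 117 = (-30 + 5*0)*(-29) - 117 = (-30 + 0)*(-29) - 117 = -30*(-29) - 117 = 870 - 117 = 753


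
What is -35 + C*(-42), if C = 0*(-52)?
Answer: -35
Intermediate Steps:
C = 0
-35 + C*(-42) = -35 + 0*(-42) = -35 + 0 = -35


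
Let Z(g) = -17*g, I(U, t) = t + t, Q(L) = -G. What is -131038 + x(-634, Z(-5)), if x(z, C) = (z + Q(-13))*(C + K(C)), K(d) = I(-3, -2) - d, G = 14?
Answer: -128446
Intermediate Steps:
Q(L) = -14 (Q(L) = -1*14 = -14)
I(U, t) = 2*t
K(d) = -4 - d (K(d) = 2*(-2) - d = -4 - d)
x(z, C) = 56 - 4*z (x(z, C) = (z - 14)*(C + (-4 - C)) = (-14 + z)*(-4) = 56 - 4*z)
-131038 + x(-634, Z(-5)) = -131038 + (56 - 4*(-634)) = -131038 + (56 + 2536) = -131038 + 2592 = -128446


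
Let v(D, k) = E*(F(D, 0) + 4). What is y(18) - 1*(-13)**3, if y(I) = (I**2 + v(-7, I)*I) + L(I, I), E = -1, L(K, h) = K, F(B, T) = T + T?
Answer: 2467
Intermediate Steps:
F(B, T) = 2*T
v(D, k) = -4 (v(D, k) = -(2*0 + 4) = -(0 + 4) = -1*4 = -4)
y(I) = I**2 - 3*I (y(I) = (I**2 - 4*I) + I = I**2 - 3*I)
y(18) - 1*(-13)**3 = 18*(-3 + 18) - 1*(-13)**3 = 18*15 - 1*(-2197) = 270 + 2197 = 2467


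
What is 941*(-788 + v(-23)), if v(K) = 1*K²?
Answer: -243719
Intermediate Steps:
v(K) = K²
941*(-788 + v(-23)) = 941*(-788 + (-23)²) = 941*(-788 + 529) = 941*(-259) = -243719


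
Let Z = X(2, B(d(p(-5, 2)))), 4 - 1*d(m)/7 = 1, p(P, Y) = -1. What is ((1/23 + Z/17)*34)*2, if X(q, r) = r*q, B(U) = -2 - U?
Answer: -4164/23 ≈ -181.04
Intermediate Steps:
d(m) = 21 (d(m) = 28 - 7*1 = 28 - 7 = 21)
X(q, r) = q*r
Z = -46 (Z = 2*(-2 - 1*21) = 2*(-2 - 21) = 2*(-23) = -46)
((1/23 + Z/17)*34)*2 = ((1/23 - 46/17)*34)*2 = -1041/391*34*2 = -2082/23*2 = -4164/23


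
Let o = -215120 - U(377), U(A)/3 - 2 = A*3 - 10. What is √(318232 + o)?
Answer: √99743 ≈ 315.82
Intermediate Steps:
U(A) = -24 + 9*A (U(A) = 6 + 3*(A*3 - 10) = 6 + 3*(3*A - 10) = 6 + 3*(-10 + 3*A) = 6 + (-30 + 9*A) = -24 + 9*A)
o = -218489 (o = -215120 - (-24 + 9*377) = -215120 - (-24 + 3393) = -215120 - 1*3369 = -215120 - 3369 = -218489)
√(318232 + o) = √(318232 - 218489) = √99743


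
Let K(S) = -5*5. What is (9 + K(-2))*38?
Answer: -608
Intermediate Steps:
K(S) = -25
(9 + K(-2))*38 = (9 - 25)*38 = -16*38 = -608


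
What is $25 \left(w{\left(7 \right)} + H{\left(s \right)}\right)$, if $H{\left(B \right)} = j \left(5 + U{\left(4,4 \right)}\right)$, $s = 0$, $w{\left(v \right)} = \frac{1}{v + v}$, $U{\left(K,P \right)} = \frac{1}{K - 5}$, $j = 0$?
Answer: $\frac{25}{14} \approx 1.7857$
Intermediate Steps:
$U{\left(K,P \right)} = \frac{1}{-5 + K}$
$w{\left(v \right)} = \frac{1}{2 v}$
$H{\left(B \right)} = 0$ ($H{\left(B \right)} = 0 \left(5 + \frac{1}{-5 + 4}\right) = 0 \left(5 + \frac{1}{-1}\right) = 0 \left(5 - 1\right) = 0 \cdot 4 = 0$)
$25 \left(w{\left(7 \right)} + H{\left(s \right)}\right) = 25 \left(\frac{1}{2 \cdot 7} + 0\right) = 25 \left(\frac{1}{2} \cdot \frac{1}{7} + 0\right) = 25 \left(\frac{1}{14} + 0\right) = 25 \cdot \frac{1}{14} = \frac{25}{14}$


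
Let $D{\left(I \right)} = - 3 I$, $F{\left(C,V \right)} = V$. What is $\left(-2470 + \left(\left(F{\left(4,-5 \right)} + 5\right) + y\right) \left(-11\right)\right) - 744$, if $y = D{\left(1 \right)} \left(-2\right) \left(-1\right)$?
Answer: $-3148$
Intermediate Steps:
$y = -6$ ($y = \left(-3\right) 1 \left(-2\right) \left(-1\right) = \left(-3\right) \left(-2\right) \left(-1\right) = 6 \left(-1\right) = -6$)
$\left(-2470 + \left(\left(F{\left(4,-5 \right)} + 5\right) + y\right) \left(-11\right)\right) - 744 = \left(-2470 + \left(\left(-5 + 5\right) - 6\right) \left(-11\right)\right) - 744 = \left(-2470 + \left(0 - 6\right) \left(-11\right)\right) - 744 = \left(-2470 - -66\right) - 744 = \left(-2470 + 66\right) - 744 = -2404 - 744 = -3148$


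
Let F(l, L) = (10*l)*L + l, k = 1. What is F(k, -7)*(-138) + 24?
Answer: 9546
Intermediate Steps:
F(l, L) = l + 10*L*l (F(l, L) = 10*L*l + l = l + 10*L*l)
F(k, -7)*(-138) + 24 = (1*(1 + 10*(-7)))*(-138) + 24 = (1*(1 - 70))*(-138) + 24 = (1*(-69))*(-138) + 24 = -69*(-138) + 24 = 9522 + 24 = 9546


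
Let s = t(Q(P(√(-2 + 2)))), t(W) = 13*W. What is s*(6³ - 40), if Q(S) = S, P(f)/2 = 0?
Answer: 0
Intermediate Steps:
P(f) = 0 (P(f) = 2*0 = 0)
s = 0 (s = 13*0 = 0)
s*(6³ - 40) = 0*(6³ - 40) = 0*(216 - 40) = 0*176 = 0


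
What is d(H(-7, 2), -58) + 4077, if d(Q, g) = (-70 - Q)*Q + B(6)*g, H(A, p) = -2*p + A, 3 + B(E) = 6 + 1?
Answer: 4494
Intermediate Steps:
B(E) = 4 (B(E) = -3 + (6 + 1) = -3 + 7 = 4)
H(A, p) = A - 2*p
d(Q, g) = 4*g + Q*(-70 - Q) (d(Q, g) = (-70 - Q)*Q + 4*g = Q*(-70 - Q) + 4*g = 4*g + Q*(-70 - Q))
d(H(-7, 2), -58) + 4077 = (-(-7 - 2*2)**2 - 70*(-7 - 2*2) + 4*(-58)) + 4077 = (-(-7 - 4)**2 - 70*(-7 - 4) - 232) + 4077 = (-1*(-11)**2 - 70*(-11) - 232) + 4077 = (-1*121 + 770 - 232) + 4077 = (-121 + 770 - 232) + 4077 = 417 + 4077 = 4494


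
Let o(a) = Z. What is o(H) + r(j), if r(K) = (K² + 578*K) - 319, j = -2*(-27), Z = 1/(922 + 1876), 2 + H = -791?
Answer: 94597583/2798 ≈ 33809.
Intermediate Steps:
H = -793 (H = -2 - 791 = -793)
Z = 1/2798 ≈ 0.00035740
o(a) = 1/2798
j = 54
r(K) = -319 + K² + 578*K
o(H) + r(j) = 1/2798 + (-319 + 54² + 578*54) = 1/2798 + (-319 + 2916 + 31212) = 1/2798 + 33809 = 94597583/2798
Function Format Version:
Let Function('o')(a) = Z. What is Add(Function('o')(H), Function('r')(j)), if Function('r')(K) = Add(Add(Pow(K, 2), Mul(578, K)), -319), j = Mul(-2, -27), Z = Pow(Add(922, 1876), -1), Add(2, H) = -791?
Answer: Rational(94597583, 2798) ≈ 33809.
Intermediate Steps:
H = -793 (H = Add(-2, -791) = -793)
Z = Rational(1, 2798) (Z = Pow(2798, -1) = Rational(1, 2798) ≈ 0.00035740)
Function('o')(a) = Rational(1, 2798)
j = 54
Function('r')(K) = Add(-319, Pow(K, 2), Mul(578, K))
Add(Function('o')(H), Function('r')(j)) = Add(Rational(1, 2798), Add(-319, Pow(54, 2), Mul(578, 54))) = Add(Rational(1, 2798), Add(-319, 2916, 31212)) = Add(Rational(1, 2798), 33809) = Rational(94597583, 2798)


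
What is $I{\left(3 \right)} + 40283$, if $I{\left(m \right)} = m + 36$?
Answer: $40322$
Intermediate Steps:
$I{\left(m \right)} = 36 + m$
$I{\left(3 \right)} + 40283 = \left(36 + 3\right) + 40283 = 39 + 40283 = 40322$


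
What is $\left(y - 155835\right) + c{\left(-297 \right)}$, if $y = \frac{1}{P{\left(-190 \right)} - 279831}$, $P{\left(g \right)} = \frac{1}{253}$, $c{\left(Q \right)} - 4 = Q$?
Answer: $- \frac{11053431799229}{70797242} \approx -1.5613 \cdot 10^{5}$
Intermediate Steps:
$c{\left(Q \right)} = 4 + Q$
$P{\left(g \right)} = \frac{1}{253}$
$y = - \frac{253}{70797242}$ ($y = \frac{1}{\frac{1}{253} - 279831} = \frac{1}{- \frac{70797242}{253}} = - \frac{253}{70797242} \approx -3.5736 \cdot 10^{-6}$)
$\left(y - 155835\right) + c{\left(-297 \right)} = \left(- \frac{253}{70797242} - 155835\right) + \left(4 - 297\right) = - \frac{11032688207323}{70797242} - 293 = - \frac{11053431799229}{70797242}$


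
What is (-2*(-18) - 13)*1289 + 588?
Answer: 30235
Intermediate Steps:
(-2*(-18) - 13)*1289 + 588 = (36 - 13)*1289 + 588 = 23*1289 + 588 = 29647 + 588 = 30235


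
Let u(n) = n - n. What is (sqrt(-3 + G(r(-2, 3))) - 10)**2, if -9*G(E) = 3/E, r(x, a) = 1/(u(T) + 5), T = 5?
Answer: (30 - I*sqrt(42))**2/9 ≈ 95.333 - 43.205*I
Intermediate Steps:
u(n) = 0
r(x, a) = 1/5 (r(x, a) = 1/(0 + 5) = 1/5)
G(E) = -1/(3*E)
(sqrt(-3 + G(r(-2, 3))) - 10)**2 = (sqrt(-3 - 1/(3*1/5)) - 10)**2 = (sqrt(-3 - 1/3*5) - 10)**2 = (sqrt(-3 - 5/3) - 10)**2 = (sqrt(-14/3) - 10)**2 = (I*sqrt(42)/3 - 10)**2 = (-10 + I*sqrt(42)/3)**2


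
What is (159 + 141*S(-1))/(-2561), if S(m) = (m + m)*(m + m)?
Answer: -723/2561 ≈ -0.28231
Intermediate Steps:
S(m) = 4*m² (S(m) = (2*m)*(2*m) = 4*m²)
(159 + 141*S(-1))/(-2561) = (159 + 141*(4*(-1)²))/(-2561) = (159 + 141*(4*1))*(-1/2561) = (159 + 141*4)*(-1/2561) = (159 + 564)*(-1/2561) = 723*(-1/2561) = -723/2561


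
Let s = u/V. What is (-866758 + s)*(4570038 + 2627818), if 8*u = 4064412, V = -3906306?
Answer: -4061777113565117512/651051 ≈ -6.2388e+12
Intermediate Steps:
u = 1016103/2 (u = (⅛)*4064412 = 1016103/2 ≈ 5.0805e+5)
s = -338701/2604204 (s = (1016103/2)/(-3906306) = (1016103/2)*(-1/3906306) = -338701/2604204 ≈ -0.13006)
(-866758 + s)*(4570038 + 2627818) = (-866758 - 338701/2604204)*(4570038 + 2627818) = -2257214989333/2604204*7197856 = -4061777113565117512/651051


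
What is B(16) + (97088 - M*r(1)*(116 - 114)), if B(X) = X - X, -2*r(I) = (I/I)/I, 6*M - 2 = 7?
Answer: 194179/2 ≈ 97090.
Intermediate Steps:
M = 3/2 (M = ⅓ + (⅙)*7 = ⅓ + 7/6 = 3/2 ≈ 1.5000)
r(I) = -1/(2*I) (r(I) = -I/I/(2*I) = -1/(2*I))
B(X) = 0
B(16) + (97088 - M*r(1)*(116 - 114)) = 0 + (97088 - 3*(-½/1)/2*(116 - 114)) = 0 + (97088 - 3*(-½*1)/2*2) = 0 + (97088 - (3/2)*(-½)*2) = 0 + (97088 - (-3)*2/4) = 0 + (97088 - 1*(-3/2)) = 0 + (97088 + 3/2) = 0 + 194179/2 = 194179/2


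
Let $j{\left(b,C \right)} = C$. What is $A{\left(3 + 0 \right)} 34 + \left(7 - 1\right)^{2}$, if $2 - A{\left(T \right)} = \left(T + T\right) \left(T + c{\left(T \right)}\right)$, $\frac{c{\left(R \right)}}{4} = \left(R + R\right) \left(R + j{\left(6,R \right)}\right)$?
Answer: $-29884$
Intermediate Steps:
$c{\left(R \right)} = 16 R^{2}$ ($c{\left(R \right)} = 4 \left(R + R\right) \left(R + R\right) = 4 \cdot 2 R 2 R = 4 \cdot 4 R^{2} = 16 R^{2}$)
$A{\left(T \right)} = 2 - 2 T \left(T + 16 T^{2}\right)$ ($A{\left(T \right)} = 2 - \left(T + T\right) \left(T + 16 T^{2}\right) = 2 - 2 T \left(T + 16 T^{2}\right)$)
$A{\left(3 + 0 \right)} 34 + \left(7 - 1\right)^{2} = \left(2 - 32 \left(3 + 0\right)^{3} - 2 \left(3 + 0\right)^{2}\right) 34 + \left(7 - 1\right)^{2} = \left(2 - 32 \cdot 3^{3} - 2 \cdot 3^{2}\right) 34 + 6^{2} = \left(2 - 864 - 18\right) 34 + 36 = \left(-880\right) 34 + 36 = -29920 + 36 = -29884$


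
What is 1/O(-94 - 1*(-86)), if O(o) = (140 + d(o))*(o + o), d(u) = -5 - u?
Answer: -1/2288 ≈ -0.00043706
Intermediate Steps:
O(o) = 2*o*(135 - o) (O(o) = (140 + (-5 - o))*(o + o) = (135 - o)*(2*o) = 2*o*(135 - o))
1/O(-94 - 1*(-86)) = 1/(2*(-94 - 1*(-86))*(135 - (-94 - 1*(-86)))) = 1/(2*(-94 + 86)*(135 - (-94 + 86))) = 1/(2*(-8)*(135 - 1*(-8))) = 1/(2*(-8)*(135 + 8)) = 1/(2*(-8)*143) = 1/(-2288) = -1/2288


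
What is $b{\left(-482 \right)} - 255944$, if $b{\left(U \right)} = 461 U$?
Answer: $-478146$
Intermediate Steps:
$b{\left(-482 \right)} - 255944 = 461 \left(-482\right) - 255944 = -222202 - 255944 = -478146$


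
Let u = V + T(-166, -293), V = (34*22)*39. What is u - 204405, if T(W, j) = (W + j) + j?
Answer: -175985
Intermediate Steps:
T(W, j) = W + 2*j
V = 29172 (V = 748*39 = 29172)
u = 28420 (u = 29172 + (-166 + 2*(-293)) = 29172 + (-166 - 586) = 29172 - 752 = 28420)
u - 204405 = 28420 - 204405 = -175985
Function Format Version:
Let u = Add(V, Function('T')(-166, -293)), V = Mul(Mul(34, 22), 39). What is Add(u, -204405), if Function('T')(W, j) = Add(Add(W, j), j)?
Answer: -175985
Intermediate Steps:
Function('T')(W, j) = Add(W, Mul(2, j))
V = 29172 (V = Mul(748, 39) = 29172)
u = 28420 (u = Add(29172, Add(-166, Mul(2, -293))) = Add(29172, Add(-166, -586)) = Add(29172, -752) = 28420)
Add(u, -204405) = Add(28420, -204405) = -175985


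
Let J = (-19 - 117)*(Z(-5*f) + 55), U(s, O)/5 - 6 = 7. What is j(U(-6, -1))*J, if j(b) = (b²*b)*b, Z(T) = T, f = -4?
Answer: -182076375000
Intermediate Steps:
U(s, O) = 65 (U(s, O) = 30 + 5*7 = 30 + 35 = 65)
j(b) = b⁴ (j(b) = b³*b = b⁴)
J = -10200 (J = (-19 - 117)*(-5*(-4) + 55) = -136*(20 + 55) = -136*75 = -10200)
j(U(-6, -1))*J = 65⁴*(-10200) = 17850625*(-10200) = -182076375000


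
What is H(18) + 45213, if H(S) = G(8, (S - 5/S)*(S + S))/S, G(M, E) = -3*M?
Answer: 135635/3 ≈ 45212.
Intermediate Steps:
H(S) = -24/S (H(S) = (-3*8)/S = -24/S)
H(18) + 45213 = -24/18 + 45213 = -24*1/18 + 45213 = -4/3 + 45213 = 135635/3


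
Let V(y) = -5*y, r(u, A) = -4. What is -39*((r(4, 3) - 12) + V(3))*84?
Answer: 101556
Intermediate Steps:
-39*((r(4, 3) - 12) + V(3))*84 = -39*((-4 - 12) - 5*3)*84 = -39*(-16 - 15)*84 = -39*(-31)*84 = 1209*84 = 101556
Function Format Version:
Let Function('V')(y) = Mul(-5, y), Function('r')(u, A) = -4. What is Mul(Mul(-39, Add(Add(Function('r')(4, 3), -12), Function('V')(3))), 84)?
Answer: 101556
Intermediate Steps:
Mul(Mul(-39, Add(Add(Function('r')(4, 3), -12), Function('V')(3))), 84) = Mul(Mul(-39, Add(Add(-4, -12), Mul(-5, 3))), 84) = Mul(Mul(-39, Add(-16, -15)), 84) = Mul(Mul(-39, -31), 84) = Mul(1209, 84) = 101556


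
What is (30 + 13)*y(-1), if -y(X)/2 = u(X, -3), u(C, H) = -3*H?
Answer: -774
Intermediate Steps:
y(X) = -18 (y(X) = -(-6)*(-3) = -2*9 = -18)
(30 + 13)*y(-1) = (30 + 13)*(-18) = 43*(-18) = -774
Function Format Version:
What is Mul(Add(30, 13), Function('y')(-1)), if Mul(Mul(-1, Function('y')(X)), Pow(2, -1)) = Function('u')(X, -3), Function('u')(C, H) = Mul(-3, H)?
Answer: -774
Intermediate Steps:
Function('y')(X) = -18 (Function('y')(X) = Mul(-2, Mul(-3, -3)) = Mul(-2, 9) = -18)
Mul(Add(30, 13), Function('y')(-1)) = Mul(Add(30, 13), -18) = Mul(43, -18) = -774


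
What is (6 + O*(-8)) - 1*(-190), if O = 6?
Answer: 148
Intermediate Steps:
(6 + O*(-8)) - 1*(-190) = (6 + 6*(-8)) - 1*(-190) = (6 - 48) + 190 = -42 + 190 = 148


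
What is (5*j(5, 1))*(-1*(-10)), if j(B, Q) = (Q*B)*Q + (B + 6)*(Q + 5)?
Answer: 3550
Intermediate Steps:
j(B, Q) = B*Q**2 + (5 + Q)*(6 + B) (j(B, Q) = (B*Q)*Q + (6 + B)*(5 + Q) = B*Q**2 + (5 + Q)*(6 + B))
(5*j(5, 1))*(-1*(-10)) = (5*(30 + 5*5 + 6*1 + 5*1 + 5*1**2))*(-1*(-10)) = (5*(30 + 25 + 6 + 5 + 5*1))*10 = (5*(30 + 25 + 6 + 5 + 5))*10 = (5*71)*10 = 355*10 = 3550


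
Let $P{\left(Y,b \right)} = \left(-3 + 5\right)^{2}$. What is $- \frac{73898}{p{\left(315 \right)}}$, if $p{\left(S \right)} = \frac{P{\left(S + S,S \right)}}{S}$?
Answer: $- \frac{11638935}{2} \approx -5.8195 \cdot 10^{6}$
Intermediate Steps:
$P{\left(Y,b \right)} = 4$ ($P{\left(Y,b \right)} = 2^{2} = 4$)
$p{\left(S \right)} = \frac{4}{S}$
$- \frac{73898}{p{\left(315 \right)}} = - \frac{73898}{4 \cdot \frac{1}{315}} = - \frac{73898}{\frac{4}{315}} = \left(-73898\right) \frac{315}{4} = - \frac{11638935}{2}$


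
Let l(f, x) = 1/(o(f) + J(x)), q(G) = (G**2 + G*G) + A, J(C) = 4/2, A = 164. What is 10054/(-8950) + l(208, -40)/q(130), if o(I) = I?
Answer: -7170954281/6383533800 ≈ -1.1234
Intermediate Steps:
J(C) = 2 (J(C) = 4*(1/2) = 2)
q(G) = 164 + 2*G**2 (q(G) = (G**2 + G*G) + 164 = (G**2 + G**2) + 164 = 2*G**2 + 164 = 164 + 2*G**2)
l(f, x) = 1/(2 + f) (l(f, x) = 1/(f + 2) = 1/(2 + f))
10054/(-8950) + l(208, -40)/q(130) = 10054/(-8950) + 1/((2 + 208)*(164 + 2*130**2)) = 10054*(-1/8950) + 1/(210*(164 + 2*16900)) = -5027/4475 + 1/(210*(164 + 33800)) = -5027/4475 + (1/210)/33964 = -5027/4475 + (1/210)*(1/33964) = -5027/4475 + 1/7132440 = -7170954281/6383533800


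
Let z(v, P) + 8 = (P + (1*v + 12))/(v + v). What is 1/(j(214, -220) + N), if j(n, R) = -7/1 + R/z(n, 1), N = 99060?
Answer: 3197/316766601 ≈ 1.0093e-5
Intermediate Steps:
z(v, P) = -8 + (12 + P + v)/(2*v) (z(v, P) = -8 + (P + (1*v + 12))/(v + v) = -8 + (P + (v + 12))/((2*v)) = -8 + (P + (12 + v))*(1/(2*v)) = -8 + (12 + P + v)*(1/(2*v)) = -8 + (12 + P + v)/(2*v))
j(n, R) = -7 + 2*R*n/(13 - 15*n) (j(n, R) = -7/1 + R/(((12 + 1 - 15*n)/(2*n))) = -7*1 + R/(((13 - 15*n)/(2*n))) = -7 + R*(2*n/(13 - 15*n)) = -7 + 2*R*n/(13 - 15*n))
1/(j(214, -220) + N) = 1/((-91 + 105*214 + 2*(-220)*214)/(13 - 15*214) + 99060) = 1/((-91 + 22470 - 94160)/(13 - 3210) + 99060) = 1/(-71781/(-3197) + 99060) = 1/(-1/3197*(-71781) + 99060) = 1/(71781/3197 + 99060) = 1/(316766601/3197) = 3197/316766601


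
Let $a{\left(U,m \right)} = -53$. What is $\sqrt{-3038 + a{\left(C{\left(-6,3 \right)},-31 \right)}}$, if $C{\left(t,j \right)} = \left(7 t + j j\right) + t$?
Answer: $i \sqrt{3091} \approx 55.597 i$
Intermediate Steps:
$C{\left(t,j \right)} = j^{2} + 8 t$ ($C{\left(t,j \right)} = \left(7 t + j^{2}\right) + t = \left(j^{2} + 7 t\right) + t = j^{2} + 8 t$)
$\sqrt{-3038 + a{\left(C{\left(-6,3 \right)},-31 \right)}} = \sqrt{-3038 - 53} = \sqrt{-3091} = i \sqrt{3091}$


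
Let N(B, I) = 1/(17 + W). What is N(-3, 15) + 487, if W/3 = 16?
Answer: 31656/65 ≈ 487.02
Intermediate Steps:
W = 48 (W = 3*16 = 48)
N(B, I) = 1/65 (N(B, I) = 1/(17 + 48) = 1/65)
N(-3, 15) + 487 = 1/65 + 487 = 31656/65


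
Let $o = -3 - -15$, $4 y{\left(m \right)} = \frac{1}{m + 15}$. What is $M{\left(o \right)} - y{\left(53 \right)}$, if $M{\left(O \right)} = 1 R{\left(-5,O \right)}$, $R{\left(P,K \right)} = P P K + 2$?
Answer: $\frac{82143}{272} \approx 302.0$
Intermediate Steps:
$R{\left(P,K \right)} = 2 + K P^{2}$ ($R{\left(P,K \right)} = P^{2} K + 2 = K P^{2} + 2 = 2 + K P^{2}$)
$y{\left(m \right)} = \frac{1}{4 \left(15 + m\right)}$ ($y{\left(m \right)} = \frac{1}{4 \left(m + 15\right)} = \frac{1}{4 \left(15 + m\right)}$)
$o = 12$ ($o = -3 + 15 = 12$)
$M{\left(O \right)} = 2 + 25 O$ ($M{\left(O \right)} = 1 \left(2 + O \left(-5\right)^{2}\right) = 1 \left(2 + O 25\right) = 1 \left(2 + 25 O\right) = 2 + 25 O$)
$M{\left(o \right)} - y{\left(53 \right)} = \left(2 + 25 \cdot 12\right) - \frac{1}{4 \left(15 + 53\right)} = \left(2 + 300\right) - \frac{1}{4 \cdot 68} = 302 - \frac{1}{4} \cdot \frac{1}{68} = 302 - \frac{1}{272} = \frac{82143}{272}$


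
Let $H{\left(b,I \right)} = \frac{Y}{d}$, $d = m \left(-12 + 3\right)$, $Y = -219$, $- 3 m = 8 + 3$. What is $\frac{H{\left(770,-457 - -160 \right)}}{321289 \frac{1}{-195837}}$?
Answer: $\frac{14296101}{3534179} \approx 4.0451$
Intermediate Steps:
$m = - \frac{11}{3}$ ($m = - \frac{8 + 3}{3} = \left(- \frac{1}{3}\right) 11 = - \frac{11}{3} \approx -3.6667$)
$d = 33$ ($d = - \frac{11 \left(-12 + 3\right)}{3} = \left(- \frac{11}{3}\right) \left(-9\right) = 33$)
$H{\left(b,I \right)} = - \frac{73}{11}$ ($H{\left(b,I \right)} = - \frac{219}{33} = \left(-219\right) \frac{1}{33} = - \frac{73}{11}$)
$\frac{H{\left(770,-457 - -160 \right)}}{321289 \frac{1}{-195837}} = - \frac{73}{11 \frac{321289}{-195837}} = - \frac{73}{11 \cdot 321289 \left(- \frac{1}{195837}\right)} = - \frac{73}{11 \left(- \frac{321289}{195837}\right)} = \left(- \frac{73}{11}\right) \left(- \frac{195837}{321289}\right) = \frac{14296101}{3534179}$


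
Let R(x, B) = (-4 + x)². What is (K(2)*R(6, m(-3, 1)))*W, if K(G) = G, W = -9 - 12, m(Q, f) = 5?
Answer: -168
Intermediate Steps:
W = -21
(K(2)*R(6, m(-3, 1)))*W = (2*(-4 + 6)²)*(-21) = (2*2²)*(-21) = (2*4)*(-21) = 8*(-21) = -168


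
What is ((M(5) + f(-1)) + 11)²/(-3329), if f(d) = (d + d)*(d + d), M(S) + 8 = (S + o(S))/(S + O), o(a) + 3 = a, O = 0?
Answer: -1764/83225 ≈ -0.021196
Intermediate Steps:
o(a) = -3 + a
M(S) = -8 + (-3 + 2*S)/S (M(S) = -8 + (S + (-3 + S))/(S + 0) = -8 + (-3 + 2*S)/S)
f(d) = 4*d² (f(d) = (2*d)*(2*d) = 4*d²)
((M(5) + f(-1)) + 11)²/(-3329) = (((-6 - 3/5) + 4*(-1)²) + 11)²/(-3329) = (((-6 - 3*⅕) + 4*1) + 11)²*(-1/3329) = (((-6 - ⅗) + 4) + 11)²*(-1/3329) = ((-33/5 + 4) + 11)²*(-1/3329) = (-13/5 + 11)²*(-1/3329) = (42/5)²*(-1/3329) = (1764/25)*(-1/3329) = -1764/83225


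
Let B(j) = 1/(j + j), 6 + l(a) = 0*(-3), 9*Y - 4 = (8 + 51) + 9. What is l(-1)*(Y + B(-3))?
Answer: -47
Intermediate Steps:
Y = 8 (Y = 4/9 + ((8 + 51) + 9)/9 = 4/9 + (59 + 9)/9 = 4/9 + (1/9)*68 = 4/9 + 68/9 = 8)
l(a) = -6 (l(a) = -6 + 0*(-3) = -6 + 0 = -6)
B(j) = 1/(2*j)
l(-1)*(Y + B(-3)) = -6*(8 + (1/2)/(-3)) = -6*(8 + (1/2)*(-1/3)) = -6*(8 - 1/6) = -6*47/6 = -47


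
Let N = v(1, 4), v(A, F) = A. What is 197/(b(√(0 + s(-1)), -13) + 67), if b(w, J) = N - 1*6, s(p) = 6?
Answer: 197/62 ≈ 3.1774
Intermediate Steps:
N = 1
b(w, J) = -5 (b(w, J) = 1 - 1*6 = 1 - 6 = -5)
197/(b(√(0 + s(-1)), -13) + 67) = 197/(-5 + 67) = 197/62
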